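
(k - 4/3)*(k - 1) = k^2 - 7*k/3 + 4/3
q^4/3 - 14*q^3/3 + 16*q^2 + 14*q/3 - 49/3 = (q/3 + 1/3)*(q - 7)^2*(q - 1)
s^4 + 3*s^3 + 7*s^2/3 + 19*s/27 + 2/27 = (s + 1/3)^3*(s + 2)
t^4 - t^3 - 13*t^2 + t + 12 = (t - 4)*(t - 1)*(t + 1)*(t + 3)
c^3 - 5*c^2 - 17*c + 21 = (c - 7)*(c - 1)*(c + 3)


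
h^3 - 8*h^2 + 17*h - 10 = (h - 5)*(h - 2)*(h - 1)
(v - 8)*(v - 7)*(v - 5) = v^3 - 20*v^2 + 131*v - 280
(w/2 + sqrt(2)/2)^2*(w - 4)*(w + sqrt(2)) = w^4/4 - w^3 + 3*sqrt(2)*w^3/4 - 3*sqrt(2)*w^2 + 3*w^2/2 - 6*w + sqrt(2)*w/2 - 2*sqrt(2)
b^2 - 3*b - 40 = (b - 8)*(b + 5)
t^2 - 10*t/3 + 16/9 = (t - 8/3)*(t - 2/3)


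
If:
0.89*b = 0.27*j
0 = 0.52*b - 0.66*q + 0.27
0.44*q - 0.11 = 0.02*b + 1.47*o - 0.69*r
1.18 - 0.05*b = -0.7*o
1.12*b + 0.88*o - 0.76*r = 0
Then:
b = -0.93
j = -3.06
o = -1.75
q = -0.32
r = -3.39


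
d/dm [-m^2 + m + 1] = 1 - 2*m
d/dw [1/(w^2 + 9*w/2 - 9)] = 2*(-4*w - 9)/(2*w^2 + 9*w - 18)^2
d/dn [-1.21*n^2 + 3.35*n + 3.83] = 3.35 - 2.42*n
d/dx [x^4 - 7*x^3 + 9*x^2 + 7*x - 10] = 4*x^3 - 21*x^2 + 18*x + 7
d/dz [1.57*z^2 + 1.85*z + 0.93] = 3.14*z + 1.85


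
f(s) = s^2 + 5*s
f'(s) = 2*s + 5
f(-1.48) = -5.21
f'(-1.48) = 2.04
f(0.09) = 0.46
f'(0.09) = 5.18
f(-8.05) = 24.55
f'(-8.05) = -11.10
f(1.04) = 6.28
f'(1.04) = 7.08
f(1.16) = 7.15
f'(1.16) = 7.32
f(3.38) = 28.32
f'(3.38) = 11.76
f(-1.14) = -4.40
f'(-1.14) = 2.72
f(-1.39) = -5.02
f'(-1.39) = 2.22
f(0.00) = 0.00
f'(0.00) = 5.00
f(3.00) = 24.00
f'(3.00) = 11.00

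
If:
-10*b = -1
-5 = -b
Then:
No Solution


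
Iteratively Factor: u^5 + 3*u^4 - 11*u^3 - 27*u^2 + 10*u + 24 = (u + 2)*(u^4 + u^3 - 13*u^2 - u + 12) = (u - 3)*(u + 2)*(u^3 + 4*u^2 - u - 4) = (u - 3)*(u - 1)*(u + 2)*(u^2 + 5*u + 4) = (u - 3)*(u - 1)*(u + 2)*(u + 4)*(u + 1)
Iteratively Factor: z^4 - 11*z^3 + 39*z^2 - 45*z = (z)*(z^3 - 11*z^2 + 39*z - 45) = z*(z - 3)*(z^2 - 8*z + 15) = z*(z - 3)^2*(z - 5)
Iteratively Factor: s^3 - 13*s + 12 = (s - 1)*(s^2 + s - 12) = (s - 1)*(s + 4)*(s - 3)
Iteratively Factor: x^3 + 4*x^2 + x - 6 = (x + 3)*(x^2 + x - 2) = (x + 2)*(x + 3)*(x - 1)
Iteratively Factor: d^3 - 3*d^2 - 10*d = (d - 5)*(d^2 + 2*d) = d*(d - 5)*(d + 2)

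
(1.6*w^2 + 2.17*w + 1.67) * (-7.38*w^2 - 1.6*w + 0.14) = -11.808*w^4 - 18.5746*w^3 - 15.5726*w^2 - 2.3682*w + 0.2338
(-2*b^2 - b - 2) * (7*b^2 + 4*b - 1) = -14*b^4 - 15*b^3 - 16*b^2 - 7*b + 2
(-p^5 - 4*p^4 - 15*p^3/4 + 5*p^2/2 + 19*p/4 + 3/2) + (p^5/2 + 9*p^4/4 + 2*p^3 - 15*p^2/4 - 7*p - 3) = -p^5/2 - 7*p^4/4 - 7*p^3/4 - 5*p^2/4 - 9*p/4 - 3/2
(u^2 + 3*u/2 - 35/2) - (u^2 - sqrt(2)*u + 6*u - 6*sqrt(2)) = -9*u/2 + sqrt(2)*u - 35/2 + 6*sqrt(2)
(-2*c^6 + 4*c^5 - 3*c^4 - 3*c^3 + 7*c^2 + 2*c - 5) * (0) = 0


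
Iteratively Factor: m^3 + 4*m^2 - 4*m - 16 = (m + 2)*(m^2 + 2*m - 8) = (m + 2)*(m + 4)*(m - 2)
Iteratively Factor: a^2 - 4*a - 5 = (a + 1)*(a - 5)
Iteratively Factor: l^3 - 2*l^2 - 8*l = (l + 2)*(l^2 - 4*l) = (l - 4)*(l + 2)*(l)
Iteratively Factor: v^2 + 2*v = (v + 2)*(v)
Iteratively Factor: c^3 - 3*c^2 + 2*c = (c - 2)*(c^2 - c) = c*(c - 2)*(c - 1)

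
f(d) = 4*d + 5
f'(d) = 4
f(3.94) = 20.76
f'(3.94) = 4.00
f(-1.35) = -0.40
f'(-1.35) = 4.00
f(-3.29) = -8.16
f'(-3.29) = 4.00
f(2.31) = 14.24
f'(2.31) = 4.00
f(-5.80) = -18.20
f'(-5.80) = 4.00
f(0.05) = 5.20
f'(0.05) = 4.00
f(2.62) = 15.48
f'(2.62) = 4.00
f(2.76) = 16.04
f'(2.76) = 4.00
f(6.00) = 29.00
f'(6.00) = 4.00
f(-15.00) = -55.00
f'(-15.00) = 4.00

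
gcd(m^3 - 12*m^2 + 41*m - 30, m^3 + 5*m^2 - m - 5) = m - 1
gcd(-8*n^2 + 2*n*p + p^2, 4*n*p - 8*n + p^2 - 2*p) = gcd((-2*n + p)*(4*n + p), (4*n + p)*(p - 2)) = 4*n + p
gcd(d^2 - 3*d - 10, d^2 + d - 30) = d - 5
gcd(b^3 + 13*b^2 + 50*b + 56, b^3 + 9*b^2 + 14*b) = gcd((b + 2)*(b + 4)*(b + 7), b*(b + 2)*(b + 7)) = b^2 + 9*b + 14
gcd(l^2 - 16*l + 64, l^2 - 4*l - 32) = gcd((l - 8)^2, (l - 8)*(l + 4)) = l - 8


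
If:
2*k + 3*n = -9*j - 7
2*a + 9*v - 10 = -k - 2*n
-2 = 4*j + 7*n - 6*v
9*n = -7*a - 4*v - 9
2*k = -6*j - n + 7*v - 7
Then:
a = -6035/1313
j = -4293/1313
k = 10319/1313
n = 2936/1313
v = 77/101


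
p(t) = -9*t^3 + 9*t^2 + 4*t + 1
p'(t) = -27*t^2 + 18*t + 4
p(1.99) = -26.32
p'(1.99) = -67.10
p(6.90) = -2499.49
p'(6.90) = -1157.27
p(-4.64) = 1075.28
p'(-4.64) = -660.82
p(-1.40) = 37.74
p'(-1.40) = -74.12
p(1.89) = -20.05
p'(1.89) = -58.43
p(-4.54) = 1010.53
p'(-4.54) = -634.23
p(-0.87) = 10.26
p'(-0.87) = -32.10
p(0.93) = 5.26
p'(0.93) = -2.61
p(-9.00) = 7255.00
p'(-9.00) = -2345.00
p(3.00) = -149.00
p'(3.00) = -185.00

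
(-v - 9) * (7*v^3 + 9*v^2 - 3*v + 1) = -7*v^4 - 72*v^3 - 78*v^2 + 26*v - 9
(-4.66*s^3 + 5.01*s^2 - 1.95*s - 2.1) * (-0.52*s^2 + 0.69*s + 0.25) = 2.4232*s^5 - 5.8206*s^4 + 3.3059*s^3 + 0.999*s^2 - 1.9365*s - 0.525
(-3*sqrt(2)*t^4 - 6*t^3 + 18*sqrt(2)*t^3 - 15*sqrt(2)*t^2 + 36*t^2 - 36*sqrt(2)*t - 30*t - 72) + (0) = -3*sqrt(2)*t^4 - 6*t^3 + 18*sqrt(2)*t^3 - 15*sqrt(2)*t^2 + 36*t^2 - 36*sqrt(2)*t - 30*t - 72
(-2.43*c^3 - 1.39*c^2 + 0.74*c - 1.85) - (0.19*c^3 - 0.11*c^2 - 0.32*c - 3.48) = -2.62*c^3 - 1.28*c^2 + 1.06*c + 1.63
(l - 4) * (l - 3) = l^2 - 7*l + 12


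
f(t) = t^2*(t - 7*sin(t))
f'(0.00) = 0.00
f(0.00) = 0.00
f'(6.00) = -110.49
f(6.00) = 286.41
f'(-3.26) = 111.15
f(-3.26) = -43.43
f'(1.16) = -14.61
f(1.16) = -7.07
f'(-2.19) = 8.91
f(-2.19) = 16.84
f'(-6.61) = -188.29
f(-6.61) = -190.62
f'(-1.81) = -9.36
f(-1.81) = 16.35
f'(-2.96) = 79.12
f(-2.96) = -14.86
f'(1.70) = -12.33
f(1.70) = -15.15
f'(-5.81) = -71.99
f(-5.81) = -303.81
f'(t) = t^2*(1 - 7*cos(t)) + 2*t*(t - 7*sin(t))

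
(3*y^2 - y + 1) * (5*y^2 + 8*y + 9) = 15*y^4 + 19*y^3 + 24*y^2 - y + 9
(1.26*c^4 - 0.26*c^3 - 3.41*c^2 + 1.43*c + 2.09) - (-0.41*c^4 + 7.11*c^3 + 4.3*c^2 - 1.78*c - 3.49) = 1.67*c^4 - 7.37*c^3 - 7.71*c^2 + 3.21*c + 5.58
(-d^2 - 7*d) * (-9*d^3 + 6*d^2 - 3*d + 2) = 9*d^5 + 57*d^4 - 39*d^3 + 19*d^2 - 14*d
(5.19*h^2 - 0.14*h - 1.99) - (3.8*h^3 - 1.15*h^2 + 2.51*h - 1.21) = -3.8*h^3 + 6.34*h^2 - 2.65*h - 0.78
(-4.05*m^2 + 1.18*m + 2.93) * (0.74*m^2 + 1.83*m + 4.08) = -2.997*m^4 - 6.5383*m^3 - 12.1964*m^2 + 10.1763*m + 11.9544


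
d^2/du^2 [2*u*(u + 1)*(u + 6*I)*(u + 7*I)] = 24*u^2 + u*(12 + 156*I) - 168 + 52*I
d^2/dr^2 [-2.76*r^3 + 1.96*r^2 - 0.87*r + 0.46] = 3.92 - 16.56*r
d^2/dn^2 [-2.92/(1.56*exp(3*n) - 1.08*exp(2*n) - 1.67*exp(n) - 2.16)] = (2.92*(-9.36*exp(2*n) + 4.32*exp(n) + 3.34)*(-4.68*exp(2*n) + 2.16*exp(n) + 1.67)*exp(n) + (40.9968*exp(2*n) - 12.6144*exp(n) - 4.8764)*(-1.56*exp(3*n) + 1.08*exp(2*n) + 1.67*exp(n) + 2.16))*exp(n)/(-1.56*exp(3*n) + 1.08*exp(2*n) + 1.67*exp(n) + 2.16)^3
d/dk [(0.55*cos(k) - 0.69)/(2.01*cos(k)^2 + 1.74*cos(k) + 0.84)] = (1.1055*cos(k)^2 - 2.7738*cos(k) - 1.6626)*sin(k)/(4.0401*cos(k)^4 + 6.9948*cos(k)^3 + 6.4044*cos(k)^2 + 2.9232*cos(k) + 0.7056)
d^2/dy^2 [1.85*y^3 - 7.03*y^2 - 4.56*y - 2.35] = 11.1*y - 14.06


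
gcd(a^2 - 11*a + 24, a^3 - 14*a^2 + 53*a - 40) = a - 8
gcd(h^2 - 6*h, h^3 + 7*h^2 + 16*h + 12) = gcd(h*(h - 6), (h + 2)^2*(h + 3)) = 1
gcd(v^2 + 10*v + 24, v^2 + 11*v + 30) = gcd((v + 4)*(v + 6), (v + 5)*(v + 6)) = v + 6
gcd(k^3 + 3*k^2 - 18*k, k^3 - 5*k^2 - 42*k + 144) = k^2 + 3*k - 18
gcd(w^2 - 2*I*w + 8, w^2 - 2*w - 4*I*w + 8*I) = w - 4*I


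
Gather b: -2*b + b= -b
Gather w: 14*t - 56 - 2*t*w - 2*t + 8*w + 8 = 12*t + w*(8 - 2*t) - 48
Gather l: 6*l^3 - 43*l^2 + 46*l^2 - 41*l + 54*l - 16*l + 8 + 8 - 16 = 6*l^3 + 3*l^2 - 3*l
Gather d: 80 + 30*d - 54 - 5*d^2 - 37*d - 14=-5*d^2 - 7*d + 12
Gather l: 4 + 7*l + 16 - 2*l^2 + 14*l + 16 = -2*l^2 + 21*l + 36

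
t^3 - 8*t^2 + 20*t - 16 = (t - 4)*(t - 2)^2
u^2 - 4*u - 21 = (u - 7)*(u + 3)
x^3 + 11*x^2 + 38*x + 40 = (x + 2)*(x + 4)*(x + 5)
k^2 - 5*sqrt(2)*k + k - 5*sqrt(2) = (k + 1)*(k - 5*sqrt(2))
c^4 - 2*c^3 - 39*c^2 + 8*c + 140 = (c - 7)*(c - 2)*(c + 2)*(c + 5)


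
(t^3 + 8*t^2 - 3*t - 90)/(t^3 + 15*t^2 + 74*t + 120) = (t - 3)/(t + 4)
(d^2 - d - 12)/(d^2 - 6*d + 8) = (d + 3)/(d - 2)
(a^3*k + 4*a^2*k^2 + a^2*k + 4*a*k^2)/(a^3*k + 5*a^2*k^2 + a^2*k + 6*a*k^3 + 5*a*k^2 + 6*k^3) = a*(a + 4*k)/(a^2 + 5*a*k + 6*k^2)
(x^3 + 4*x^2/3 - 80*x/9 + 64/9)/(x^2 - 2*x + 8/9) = (3*x^2 + 8*x - 16)/(3*x - 2)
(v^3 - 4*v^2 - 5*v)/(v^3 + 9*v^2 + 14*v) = (v^2 - 4*v - 5)/(v^2 + 9*v + 14)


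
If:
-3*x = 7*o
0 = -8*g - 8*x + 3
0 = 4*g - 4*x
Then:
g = 3/16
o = -9/112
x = 3/16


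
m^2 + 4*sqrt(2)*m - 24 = (m - 2*sqrt(2))*(m + 6*sqrt(2))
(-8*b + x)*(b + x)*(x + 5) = -8*b^2*x - 40*b^2 - 7*b*x^2 - 35*b*x + x^3 + 5*x^2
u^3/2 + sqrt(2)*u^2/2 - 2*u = u*(u/2 + sqrt(2))*(u - sqrt(2))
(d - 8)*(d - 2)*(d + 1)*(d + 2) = d^4 - 7*d^3 - 12*d^2 + 28*d + 32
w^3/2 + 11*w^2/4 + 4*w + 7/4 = (w/2 + 1/2)*(w + 1)*(w + 7/2)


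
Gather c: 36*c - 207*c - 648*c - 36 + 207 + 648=819 - 819*c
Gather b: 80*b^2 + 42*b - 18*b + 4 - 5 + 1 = 80*b^2 + 24*b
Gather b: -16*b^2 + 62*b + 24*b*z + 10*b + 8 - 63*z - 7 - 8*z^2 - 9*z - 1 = -16*b^2 + b*(24*z + 72) - 8*z^2 - 72*z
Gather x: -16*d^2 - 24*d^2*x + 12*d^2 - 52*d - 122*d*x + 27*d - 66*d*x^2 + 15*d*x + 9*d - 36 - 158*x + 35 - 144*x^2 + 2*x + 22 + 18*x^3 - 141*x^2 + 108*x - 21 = -4*d^2 - 16*d + 18*x^3 + x^2*(-66*d - 285) + x*(-24*d^2 - 107*d - 48)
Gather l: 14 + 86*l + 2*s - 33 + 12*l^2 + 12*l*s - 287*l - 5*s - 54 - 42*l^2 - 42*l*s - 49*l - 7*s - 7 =-30*l^2 + l*(-30*s - 250) - 10*s - 80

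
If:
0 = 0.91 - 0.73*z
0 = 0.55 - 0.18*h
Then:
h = 3.06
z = 1.25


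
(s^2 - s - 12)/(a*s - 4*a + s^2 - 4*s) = (s + 3)/(a + s)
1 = 1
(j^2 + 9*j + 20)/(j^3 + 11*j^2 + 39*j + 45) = (j + 4)/(j^2 + 6*j + 9)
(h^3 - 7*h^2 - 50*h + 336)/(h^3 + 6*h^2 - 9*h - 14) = (h^2 - 14*h + 48)/(h^2 - h - 2)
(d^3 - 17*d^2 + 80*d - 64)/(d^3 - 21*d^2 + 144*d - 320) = (d - 1)/(d - 5)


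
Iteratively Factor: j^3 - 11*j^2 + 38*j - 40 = (j - 4)*(j^2 - 7*j + 10) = (j - 4)*(j - 2)*(j - 5)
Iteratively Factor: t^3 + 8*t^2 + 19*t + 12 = (t + 1)*(t^2 + 7*t + 12) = (t + 1)*(t + 3)*(t + 4)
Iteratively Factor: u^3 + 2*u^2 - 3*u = (u + 3)*(u^2 - u) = (u - 1)*(u + 3)*(u)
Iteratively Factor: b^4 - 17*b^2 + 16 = (b + 4)*(b^3 - 4*b^2 - b + 4) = (b + 1)*(b + 4)*(b^2 - 5*b + 4) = (b - 1)*(b + 1)*(b + 4)*(b - 4)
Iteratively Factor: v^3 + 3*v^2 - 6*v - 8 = (v + 4)*(v^2 - v - 2) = (v - 2)*(v + 4)*(v + 1)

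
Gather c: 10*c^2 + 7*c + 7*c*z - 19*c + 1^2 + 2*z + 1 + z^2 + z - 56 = 10*c^2 + c*(7*z - 12) + z^2 + 3*z - 54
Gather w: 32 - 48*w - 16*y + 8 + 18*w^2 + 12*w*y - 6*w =18*w^2 + w*(12*y - 54) - 16*y + 40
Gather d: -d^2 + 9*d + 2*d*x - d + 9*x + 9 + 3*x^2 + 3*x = -d^2 + d*(2*x + 8) + 3*x^2 + 12*x + 9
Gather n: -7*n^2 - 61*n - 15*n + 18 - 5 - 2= -7*n^2 - 76*n + 11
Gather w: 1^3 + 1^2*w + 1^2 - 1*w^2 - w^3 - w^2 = -w^3 - 2*w^2 + w + 2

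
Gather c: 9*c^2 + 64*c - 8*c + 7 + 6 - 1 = 9*c^2 + 56*c + 12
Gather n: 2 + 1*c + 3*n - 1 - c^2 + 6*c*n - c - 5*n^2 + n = -c^2 - 5*n^2 + n*(6*c + 4) + 1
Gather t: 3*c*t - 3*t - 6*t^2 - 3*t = -6*t^2 + t*(3*c - 6)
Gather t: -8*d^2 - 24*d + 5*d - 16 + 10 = -8*d^2 - 19*d - 6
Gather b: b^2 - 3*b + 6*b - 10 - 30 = b^2 + 3*b - 40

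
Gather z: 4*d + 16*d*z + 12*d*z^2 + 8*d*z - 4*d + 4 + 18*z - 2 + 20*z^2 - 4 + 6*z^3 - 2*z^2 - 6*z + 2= 6*z^3 + z^2*(12*d + 18) + z*(24*d + 12)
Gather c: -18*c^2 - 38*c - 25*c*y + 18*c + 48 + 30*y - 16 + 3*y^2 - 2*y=-18*c^2 + c*(-25*y - 20) + 3*y^2 + 28*y + 32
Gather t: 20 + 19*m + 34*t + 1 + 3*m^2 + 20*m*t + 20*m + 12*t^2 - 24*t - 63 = 3*m^2 + 39*m + 12*t^2 + t*(20*m + 10) - 42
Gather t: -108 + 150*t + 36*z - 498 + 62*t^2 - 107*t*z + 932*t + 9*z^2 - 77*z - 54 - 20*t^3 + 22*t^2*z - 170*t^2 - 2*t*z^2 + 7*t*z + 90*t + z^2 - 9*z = -20*t^3 + t^2*(22*z - 108) + t*(-2*z^2 - 100*z + 1172) + 10*z^2 - 50*z - 660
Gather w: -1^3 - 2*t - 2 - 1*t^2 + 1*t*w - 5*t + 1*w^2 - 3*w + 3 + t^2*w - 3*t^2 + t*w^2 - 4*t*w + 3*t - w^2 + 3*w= -4*t^2 + t*w^2 - 4*t + w*(t^2 - 3*t)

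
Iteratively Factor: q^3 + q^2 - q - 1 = (q + 1)*(q^2 - 1) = (q + 1)^2*(q - 1)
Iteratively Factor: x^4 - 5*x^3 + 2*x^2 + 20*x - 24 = (x - 2)*(x^3 - 3*x^2 - 4*x + 12) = (x - 3)*(x - 2)*(x^2 - 4) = (x - 3)*(x - 2)^2*(x + 2)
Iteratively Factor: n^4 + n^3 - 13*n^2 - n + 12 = (n + 1)*(n^3 - 13*n + 12) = (n - 3)*(n + 1)*(n^2 + 3*n - 4) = (n - 3)*(n + 1)*(n + 4)*(n - 1)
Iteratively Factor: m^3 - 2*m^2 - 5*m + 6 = (m - 1)*(m^2 - m - 6) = (m - 1)*(m + 2)*(m - 3)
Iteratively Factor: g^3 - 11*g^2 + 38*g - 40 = (g - 4)*(g^2 - 7*g + 10) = (g - 4)*(g - 2)*(g - 5)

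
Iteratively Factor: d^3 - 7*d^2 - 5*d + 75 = (d - 5)*(d^2 - 2*d - 15) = (d - 5)*(d + 3)*(d - 5)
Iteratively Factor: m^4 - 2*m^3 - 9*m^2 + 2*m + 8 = (m + 1)*(m^3 - 3*m^2 - 6*m + 8) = (m - 1)*(m + 1)*(m^2 - 2*m - 8) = (m - 4)*(m - 1)*(m + 1)*(m + 2)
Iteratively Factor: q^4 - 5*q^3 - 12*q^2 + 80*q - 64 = (q - 4)*(q^3 - q^2 - 16*q + 16) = (q - 4)^2*(q^2 + 3*q - 4) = (q - 4)^2*(q - 1)*(q + 4)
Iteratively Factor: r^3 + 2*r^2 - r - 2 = (r + 2)*(r^2 - 1) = (r - 1)*(r + 2)*(r + 1)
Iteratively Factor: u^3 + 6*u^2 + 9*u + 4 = (u + 1)*(u^2 + 5*u + 4) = (u + 1)^2*(u + 4)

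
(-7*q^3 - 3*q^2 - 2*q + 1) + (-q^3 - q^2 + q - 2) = -8*q^3 - 4*q^2 - q - 1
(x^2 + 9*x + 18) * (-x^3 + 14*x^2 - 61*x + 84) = -x^5 + 5*x^4 + 47*x^3 - 213*x^2 - 342*x + 1512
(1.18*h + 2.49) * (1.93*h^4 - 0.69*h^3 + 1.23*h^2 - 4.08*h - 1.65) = 2.2774*h^5 + 3.9915*h^4 - 0.2667*h^3 - 1.7517*h^2 - 12.1062*h - 4.1085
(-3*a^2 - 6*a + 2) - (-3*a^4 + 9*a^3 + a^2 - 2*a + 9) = 3*a^4 - 9*a^3 - 4*a^2 - 4*a - 7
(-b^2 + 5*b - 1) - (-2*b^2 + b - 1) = b^2 + 4*b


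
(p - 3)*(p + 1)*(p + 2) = p^3 - 7*p - 6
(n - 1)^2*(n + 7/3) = n^3 + n^2/3 - 11*n/3 + 7/3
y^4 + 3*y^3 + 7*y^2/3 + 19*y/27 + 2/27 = (y + 1/3)^3*(y + 2)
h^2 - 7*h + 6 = (h - 6)*(h - 1)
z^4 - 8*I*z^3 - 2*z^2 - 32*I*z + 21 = (z - 7*I)*(z - 3*I)*(z + I)^2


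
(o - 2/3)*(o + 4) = o^2 + 10*o/3 - 8/3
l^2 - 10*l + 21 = (l - 7)*(l - 3)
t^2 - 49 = (t - 7)*(t + 7)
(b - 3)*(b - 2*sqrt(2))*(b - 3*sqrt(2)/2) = b^3 - 7*sqrt(2)*b^2/2 - 3*b^2 + 6*b + 21*sqrt(2)*b/2 - 18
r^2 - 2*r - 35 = (r - 7)*(r + 5)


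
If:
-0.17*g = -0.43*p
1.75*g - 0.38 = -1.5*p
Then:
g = 0.16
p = 0.06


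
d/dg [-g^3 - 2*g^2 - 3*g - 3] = -3*g^2 - 4*g - 3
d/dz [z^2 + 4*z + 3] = 2*z + 4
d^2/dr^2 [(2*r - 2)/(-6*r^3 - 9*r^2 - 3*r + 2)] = 12*(-3*(r - 1)*(6*r^2 + 6*r + 1)^2 + (6*r^2 + 6*r + 3*(r - 1)*(2*r + 1) + 1)*(6*r^3 + 9*r^2 + 3*r - 2))/(6*r^3 + 9*r^2 + 3*r - 2)^3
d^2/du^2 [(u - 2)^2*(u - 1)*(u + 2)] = 12*u^2 - 18*u - 4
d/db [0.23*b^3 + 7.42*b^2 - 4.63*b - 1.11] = 0.69*b^2 + 14.84*b - 4.63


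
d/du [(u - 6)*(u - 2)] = 2*u - 8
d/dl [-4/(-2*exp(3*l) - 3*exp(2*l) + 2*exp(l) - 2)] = (-24*exp(2*l) - 24*exp(l) + 8)*exp(l)/(2*exp(3*l) + 3*exp(2*l) - 2*exp(l) + 2)^2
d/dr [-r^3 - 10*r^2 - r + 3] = -3*r^2 - 20*r - 1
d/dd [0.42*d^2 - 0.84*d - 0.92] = 0.84*d - 0.84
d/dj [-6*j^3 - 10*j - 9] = -18*j^2 - 10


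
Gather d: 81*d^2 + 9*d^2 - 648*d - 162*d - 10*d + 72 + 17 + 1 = 90*d^2 - 820*d + 90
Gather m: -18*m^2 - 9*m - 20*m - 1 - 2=-18*m^2 - 29*m - 3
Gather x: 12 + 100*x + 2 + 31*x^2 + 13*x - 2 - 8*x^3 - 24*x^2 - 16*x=-8*x^3 + 7*x^2 + 97*x + 12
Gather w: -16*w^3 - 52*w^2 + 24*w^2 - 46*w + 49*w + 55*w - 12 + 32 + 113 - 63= -16*w^3 - 28*w^2 + 58*w + 70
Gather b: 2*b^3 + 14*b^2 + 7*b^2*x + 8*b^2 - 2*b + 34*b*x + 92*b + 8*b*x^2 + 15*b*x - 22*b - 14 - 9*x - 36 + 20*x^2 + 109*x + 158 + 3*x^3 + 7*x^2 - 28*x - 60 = 2*b^3 + b^2*(7*x + 22) + b*(8*x^2 + 49*x + 68) + 3*x^3 + 27*x^2 + 72*x + 48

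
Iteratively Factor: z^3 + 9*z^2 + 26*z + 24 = (z + 3)*(z^2 + 6*z + 8) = (z + 3)*(z + 4)*(z + 2)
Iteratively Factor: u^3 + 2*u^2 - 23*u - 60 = (u + 4)*(u^2 - 2*u - 15) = (u + 3)*(u + 4)*(u - 5)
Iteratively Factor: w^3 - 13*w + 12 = (w + 4)*(w^2 - 4*w + 3) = (w - 3)*(w + 4)*(w - 1)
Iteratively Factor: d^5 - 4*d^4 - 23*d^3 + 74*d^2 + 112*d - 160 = (d - 5)*(d^4 + d^3 - 18*d^2 - 16*d + 32) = (d - 5)*(d + 2)*(d^3 - d^2 - 16*d + 16) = (d - 5)*(d - 1)*(d + 2)*(d^2 - 16) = (d - 5)*(d - 4)*(d - 1)*(d + 2)*(d + 4)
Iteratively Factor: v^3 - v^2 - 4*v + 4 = (v + 2)*(v^2 - 3*v + 2) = (v - 1)*(v + 2)*(v - 2)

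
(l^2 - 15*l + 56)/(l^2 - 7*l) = (l - 8)/l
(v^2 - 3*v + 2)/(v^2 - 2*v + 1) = (v - 2)/(v - 1)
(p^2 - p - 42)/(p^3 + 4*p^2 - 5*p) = (p^2 - p - 42)/(p*(p^2 + 4*p - 5))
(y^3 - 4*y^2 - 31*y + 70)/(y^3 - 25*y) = (y^2 - 9*y + 14)/(y*(y - 5))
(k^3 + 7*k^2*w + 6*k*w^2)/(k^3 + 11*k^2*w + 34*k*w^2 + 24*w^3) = k/(k + 4*w)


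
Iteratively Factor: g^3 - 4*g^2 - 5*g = (g - 5)*(g^2 + g) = g*(g - 5)*(g + 1)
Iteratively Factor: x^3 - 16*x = (x - 4)*(x^2 + 4*x) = (x - 4)*(x + 4)*(x)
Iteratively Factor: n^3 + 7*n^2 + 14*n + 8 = (n + 4)*(n^2 + 3*n + 2) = (n + 2)*(n + 4)*(n + 1)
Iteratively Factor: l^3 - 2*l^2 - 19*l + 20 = (l + 4)*(l^2 - 6*l + 5) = (l - 5)*(l + 4)*(l - 1)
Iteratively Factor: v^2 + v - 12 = (v + 4)*(v - 3)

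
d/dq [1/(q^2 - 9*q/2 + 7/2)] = 2*(9 - 4*q)/(2*q^2 - 9*q + 7)^2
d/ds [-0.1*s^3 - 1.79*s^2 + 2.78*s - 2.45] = -0.3*s^2 - 3.58*s + 2.78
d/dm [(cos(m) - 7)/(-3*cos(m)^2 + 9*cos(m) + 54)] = (sin(m)^2 + 14*cos(m) - 40)*sin(m)/(3*(sin(m)^2 + 3*cos(m) + 17)^2)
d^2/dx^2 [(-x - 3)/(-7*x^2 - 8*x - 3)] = 2*(4*(x + 3)*(7*x + 4)^2 - (21*x + 29)*(7*x^2 + 8*x + 3))/(7*x^2 + 8*x + 3)^3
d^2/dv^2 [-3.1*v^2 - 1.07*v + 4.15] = -6.20000000000000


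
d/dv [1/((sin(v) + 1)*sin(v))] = -(2/tan(v) + cos(v)/sin(v)^2)/(sin(v) + 1)^2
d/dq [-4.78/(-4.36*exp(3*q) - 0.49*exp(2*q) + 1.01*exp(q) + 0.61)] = (-62.5224*exp(2*q) - 4.6844*exp(q) + 4.8278)*exp(q)/(4.36*exp(3*q) + 0.49*exp(2*q) - 1.01*exp(q) - 0.61)^2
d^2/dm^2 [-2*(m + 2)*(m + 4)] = -4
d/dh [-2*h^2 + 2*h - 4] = 2 - 4*h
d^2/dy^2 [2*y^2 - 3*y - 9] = 4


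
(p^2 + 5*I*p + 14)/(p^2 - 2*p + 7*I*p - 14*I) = (p - 2*I)/(p - 2)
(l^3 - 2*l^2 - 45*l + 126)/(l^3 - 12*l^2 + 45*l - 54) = (l + 7)/(l - 3)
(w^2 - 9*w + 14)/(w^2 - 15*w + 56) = (w - 2)/(w - 8)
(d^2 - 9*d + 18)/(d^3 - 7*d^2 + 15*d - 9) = (d - 6)/(d^2 - 4*d + 3)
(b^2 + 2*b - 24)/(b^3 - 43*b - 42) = (b - 4)/(b^2 - 6*b - 7)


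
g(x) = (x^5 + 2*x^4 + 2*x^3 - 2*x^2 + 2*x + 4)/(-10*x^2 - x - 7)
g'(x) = (20*x + 1)*(x^5 + 2*x^4 + 2*x^3 - 2*x^2 + 2*x + 4)/(-10*x^2 - x - 7)^2 + (5*x^4 + 8*x^3 + 6*x^2 - 4*x + 2)/(-10*x^2 - x - 7) = (-30*x^6 - 44*x^5 - 61*x^4 - 60*x^3 - 20*x^2 + 108*x - 10)/(100*x^4 + 20*x^3 + 141*x^2 + 14*x + 49)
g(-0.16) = -0.51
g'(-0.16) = -0.55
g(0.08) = -0.58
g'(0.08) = -0.03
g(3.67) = -7.65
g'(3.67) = -5.51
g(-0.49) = -0.27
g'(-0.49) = -0.80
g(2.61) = -3.15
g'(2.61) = -3.07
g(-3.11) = 1.84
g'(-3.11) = -1.86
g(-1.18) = 0.14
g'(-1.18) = -0.42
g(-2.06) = 0.57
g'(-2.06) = -0.69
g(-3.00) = 1.65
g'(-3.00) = -1.70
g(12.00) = -201.17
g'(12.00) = -47.87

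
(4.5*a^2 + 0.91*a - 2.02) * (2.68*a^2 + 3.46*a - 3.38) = 12.06*a^4 + 18.0088*a^3 - 17.475*a^2 - 10.065*a + 6.8276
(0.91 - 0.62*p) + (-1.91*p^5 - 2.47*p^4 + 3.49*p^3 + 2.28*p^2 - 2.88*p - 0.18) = -1.91*p^5 - 2.47*p^4 + 3.49*p^3 + 2.28*p^2 - 3.5*p + 0.73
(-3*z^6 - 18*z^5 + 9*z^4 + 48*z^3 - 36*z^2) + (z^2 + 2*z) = -3*z^6 - 18*z^5 + 9*z^4 + 48*z^3 - 35*z^2 + 2*z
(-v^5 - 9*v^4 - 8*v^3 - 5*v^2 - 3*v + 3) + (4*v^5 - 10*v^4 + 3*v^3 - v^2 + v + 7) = 3*v^5 - 19*v^4 - 5*v^3 - 6*v^2 - 2*v + 10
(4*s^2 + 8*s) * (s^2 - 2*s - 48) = 4*s^4 - 208*s^2 - 384*s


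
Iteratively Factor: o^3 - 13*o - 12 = (o - 4)*(o^2 + 4*o + 3) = (o - 4)*(o + 3)*(o + 1)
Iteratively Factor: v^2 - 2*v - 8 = (v + 2)*(v - 4)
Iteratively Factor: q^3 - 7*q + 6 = (q - 2)*(q^2 + 2*q - 3) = (q - 2)*(q + 3)*(q - 1)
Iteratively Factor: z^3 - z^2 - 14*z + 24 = (z - 3)*(z^2 + 2*z - 8) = (z - 3)*(z + 4)*(z - 2)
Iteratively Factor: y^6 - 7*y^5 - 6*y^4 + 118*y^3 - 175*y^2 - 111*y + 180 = (y - 3)*(y^5 - 4*y^4 - 18*y^3 + 64*y^2 + 17*y - 60) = (y - 3)*(y - 1)*(y^4 - 3*y^3 - 21*y^2 + 43*y + 60) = (y - 3)*(y - 1)*(y + 1)*(y^3 - 4*y^2 - 17*y + 60) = (y - 3)^2*(y - 1)*(y + 1)*(y^2 - y - 20) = (y - 5)*(y - 3)^2*(y - 1)*(y + 1)*(y + 4)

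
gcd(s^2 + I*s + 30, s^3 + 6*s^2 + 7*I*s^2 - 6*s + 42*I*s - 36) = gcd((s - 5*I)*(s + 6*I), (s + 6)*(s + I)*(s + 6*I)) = s + 6*I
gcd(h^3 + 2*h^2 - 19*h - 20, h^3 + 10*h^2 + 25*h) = h + 5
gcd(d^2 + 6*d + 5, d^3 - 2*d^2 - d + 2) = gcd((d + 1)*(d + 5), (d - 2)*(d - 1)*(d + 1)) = d + 1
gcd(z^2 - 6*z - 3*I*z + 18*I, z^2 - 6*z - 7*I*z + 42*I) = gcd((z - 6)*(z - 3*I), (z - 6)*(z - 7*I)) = z - 6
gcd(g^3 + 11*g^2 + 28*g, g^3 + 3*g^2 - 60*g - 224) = g^2 + 11*g + 28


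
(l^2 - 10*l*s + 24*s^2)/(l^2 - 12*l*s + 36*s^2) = (-l + 4*s)/(-l + 6*s)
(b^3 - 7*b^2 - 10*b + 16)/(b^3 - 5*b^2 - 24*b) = (b^2 + b - 2)/(b*(b + 3))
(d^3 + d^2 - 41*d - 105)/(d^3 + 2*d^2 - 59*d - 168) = (d^2 - 2*d - 35)/(d^2 - d - 56)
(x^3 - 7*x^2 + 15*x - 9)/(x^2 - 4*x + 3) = x - 3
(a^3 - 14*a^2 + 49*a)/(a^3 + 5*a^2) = (a^2 - 14*a + 49)/(a*(a + 5))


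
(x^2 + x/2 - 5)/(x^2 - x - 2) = (x + 5/2)/(x + 1)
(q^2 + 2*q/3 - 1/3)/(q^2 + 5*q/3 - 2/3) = (q + 1)/(q + 2)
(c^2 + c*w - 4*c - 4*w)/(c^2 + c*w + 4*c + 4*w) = (c - 4)/(c + 4)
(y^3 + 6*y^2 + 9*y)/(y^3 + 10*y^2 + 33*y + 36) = y/(y + 4)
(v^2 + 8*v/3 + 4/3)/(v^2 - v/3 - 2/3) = (v + 2)/(v - 1)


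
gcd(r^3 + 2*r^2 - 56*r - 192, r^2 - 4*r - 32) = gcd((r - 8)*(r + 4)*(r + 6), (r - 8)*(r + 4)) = r^2 - 4*r - 32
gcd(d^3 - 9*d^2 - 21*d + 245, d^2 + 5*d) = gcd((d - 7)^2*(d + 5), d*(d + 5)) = d + 5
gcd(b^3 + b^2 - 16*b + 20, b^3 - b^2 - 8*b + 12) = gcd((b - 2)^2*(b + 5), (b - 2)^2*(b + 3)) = b^2 - 4*b + 4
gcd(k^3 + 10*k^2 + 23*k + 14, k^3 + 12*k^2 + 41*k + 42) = k^2 + 9*k + 14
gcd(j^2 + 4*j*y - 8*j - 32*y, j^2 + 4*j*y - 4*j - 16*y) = j + 4*y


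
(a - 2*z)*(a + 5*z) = a^2 + 3*a*z - 10*z^2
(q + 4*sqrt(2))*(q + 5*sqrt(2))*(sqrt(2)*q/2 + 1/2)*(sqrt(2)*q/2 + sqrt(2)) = q^4/2 + q^3 + 19*sqrt(2)*q^3/4 + 19*sqrt(2)*q^2/2 + 49*q^2/2 + 10*sqrt(2)*q + 49*q + 20*sqrt(2)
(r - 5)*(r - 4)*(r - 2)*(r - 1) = r^4 - 12*r^3 + 49*r^2 - 78*r + 40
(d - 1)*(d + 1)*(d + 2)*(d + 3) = d^4 + 5*d^3 + 5*d^2 - 5*d - 6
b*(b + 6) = b^2 + 6*b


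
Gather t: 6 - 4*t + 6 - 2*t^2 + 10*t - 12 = -2*t^2 + 6*t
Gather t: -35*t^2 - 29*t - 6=-35*t^2 - 29*t - 6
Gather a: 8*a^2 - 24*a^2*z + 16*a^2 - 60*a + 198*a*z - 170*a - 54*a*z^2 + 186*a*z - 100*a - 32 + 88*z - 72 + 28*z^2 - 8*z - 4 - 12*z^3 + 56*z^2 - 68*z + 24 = a^2*(24 - 24*z) + a*(-54*z^2 + 384*z - 330) - 12*z^3 + 84*z^2 + 12*z - 84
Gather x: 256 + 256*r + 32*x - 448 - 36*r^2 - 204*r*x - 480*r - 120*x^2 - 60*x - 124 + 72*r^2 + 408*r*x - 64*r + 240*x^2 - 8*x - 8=36*r^2 - 288*r + 120*x^2 + x*(204*r - 36) - 324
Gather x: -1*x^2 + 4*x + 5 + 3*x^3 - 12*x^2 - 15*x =3*x^3 - 13*x^2 - 11*x + 5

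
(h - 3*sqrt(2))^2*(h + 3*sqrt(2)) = h^3 - 3*sqrt(2)*h^2 - 18*h + 54*sqrt(2)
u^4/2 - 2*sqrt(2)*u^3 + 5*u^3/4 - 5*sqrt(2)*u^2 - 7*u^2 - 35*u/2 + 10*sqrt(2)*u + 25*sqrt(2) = (u/2 + sqrt(2))*(u + 5/2)*(u - 5*sqrt(2))*(u - sqrt(2))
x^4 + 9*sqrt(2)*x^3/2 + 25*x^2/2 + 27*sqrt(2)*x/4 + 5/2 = (x + sqrt(2)/2)^2*(x + sqrt(2))*(x + 5*sqrt(2)/2)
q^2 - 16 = (q - 4)*(q + 4)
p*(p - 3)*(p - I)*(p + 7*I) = p^4 - 3*p^3 + 6*I*p^3 + 7*p^2 - 18*I*p^2 - 21*p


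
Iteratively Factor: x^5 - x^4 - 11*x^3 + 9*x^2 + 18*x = (x + 1)*(x^4 - 2*x^3 - 9*x^2 + 18*x) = (x - 3)*(x + 1)*(x^3 + x^2 - 6*x) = (x - 3)*(x - 2)*(x + 1)*(x^2 + 3*x) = (x - 3)*(x - 2)*(x + 1)*(x + 3)*(x)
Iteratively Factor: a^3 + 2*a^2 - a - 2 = (a + 1)*(a^2 + a - 2) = (a - 1)*(a + 1)*(a + 2)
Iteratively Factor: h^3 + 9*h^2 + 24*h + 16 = (h + 4)*(h^2 + 5*h + 4) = (h + 4)^2*(h + 1)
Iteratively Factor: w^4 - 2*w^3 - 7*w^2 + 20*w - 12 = (w - 2)*(w^3 - 7*w + 6) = (w - 2)^2*(w^2 + 2*w - 3) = (w - 2)^2*(w - 1)*(w + 3)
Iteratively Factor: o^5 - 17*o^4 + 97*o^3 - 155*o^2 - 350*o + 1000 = (o - 4)*(o^4 - 13*o^3 + 45*o^2 + 25*o - 250) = (o - 5)*(o - 4)*(o^3 - 8*o^2 + 5*o + 50) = (o - 5)^2*(o - 4)*(o^2 - 3*o - 10) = (o - 5)^2*(o - 4)*(o + 2)*(o - 5)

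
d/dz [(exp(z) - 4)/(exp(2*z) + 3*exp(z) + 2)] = (-(exp(z) - 4)*(2*exp(z) + 3) + exp(2*z) + 3*exp(z) + 2)*exp(z)/(exp(2*z) + 3*exp(z) + 2)^2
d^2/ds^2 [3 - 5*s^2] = -10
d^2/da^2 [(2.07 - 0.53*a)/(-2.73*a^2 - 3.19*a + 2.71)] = ((7.9208 - 8.6814*a)*(2.73*a^2 + 3.19*a - 2.71) + (0.53*a - 2.07)*(5.46*a + 3.19)*(10.92*a + 6.38))/(2.73*a^2 + 3.19*a - 2.71)^3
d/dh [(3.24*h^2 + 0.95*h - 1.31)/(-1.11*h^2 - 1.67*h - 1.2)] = (-4.3563*h^2 - 10.6842*h - 3.3277)/(1.2321*h^4 + 3.7074*h^3 + 5.4529*h^2 + 4.008*h + 1.44)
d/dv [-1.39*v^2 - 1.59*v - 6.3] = -2.78*v - 1.59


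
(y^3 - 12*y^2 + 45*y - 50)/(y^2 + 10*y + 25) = (y^3 - 12*y^2 + 45*y - 50)/(y^2 + 10*y + 25)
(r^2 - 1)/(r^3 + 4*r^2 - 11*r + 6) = (r + 1)/(r^2 + 5*r - 6)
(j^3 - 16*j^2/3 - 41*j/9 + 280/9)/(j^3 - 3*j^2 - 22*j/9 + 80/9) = (3*j^2 - 8*j - 35)/(3*j^2 - j - 10)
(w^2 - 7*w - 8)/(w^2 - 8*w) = (w + 1)/w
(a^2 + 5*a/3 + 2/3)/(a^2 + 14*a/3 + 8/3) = (a + 1)/(a + 4)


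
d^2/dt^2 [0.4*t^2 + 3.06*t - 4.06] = 0.800000000000000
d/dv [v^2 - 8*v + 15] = 2*v - 8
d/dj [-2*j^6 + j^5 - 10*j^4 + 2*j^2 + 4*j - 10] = -12*j^5 + 5*j^4 - 40*j^3 + 4*j + 4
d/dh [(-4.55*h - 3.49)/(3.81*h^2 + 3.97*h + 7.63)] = (17.3355*h^2 + 26.5938*h - 20.8612)/(14.5161*h^4 + 30.2514*h^3 + 73.9015*h^2 + 60.5822*h + 58.2169)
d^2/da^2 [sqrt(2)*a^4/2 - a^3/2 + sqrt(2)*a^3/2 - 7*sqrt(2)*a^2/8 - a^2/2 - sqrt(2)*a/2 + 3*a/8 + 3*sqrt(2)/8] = 6*sqrt(2)*a^2 - 3*a + 3*sqrt(2)*a - 7*sqrt(2)/4 - 1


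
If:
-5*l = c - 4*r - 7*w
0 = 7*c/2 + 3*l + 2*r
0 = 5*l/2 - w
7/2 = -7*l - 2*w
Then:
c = -91/384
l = -7/24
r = 1309/1536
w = -35/48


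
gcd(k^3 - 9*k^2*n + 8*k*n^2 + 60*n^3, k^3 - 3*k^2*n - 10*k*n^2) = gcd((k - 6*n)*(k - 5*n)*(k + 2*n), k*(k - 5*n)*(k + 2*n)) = k^2 - 3*k*n - 10*n^2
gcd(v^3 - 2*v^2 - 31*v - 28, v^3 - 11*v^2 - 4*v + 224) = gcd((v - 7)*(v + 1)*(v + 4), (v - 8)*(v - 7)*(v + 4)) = v^2 - 3*v - 28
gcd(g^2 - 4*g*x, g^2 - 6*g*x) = g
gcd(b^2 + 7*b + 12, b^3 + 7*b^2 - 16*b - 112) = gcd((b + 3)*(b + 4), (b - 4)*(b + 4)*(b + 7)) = b + 4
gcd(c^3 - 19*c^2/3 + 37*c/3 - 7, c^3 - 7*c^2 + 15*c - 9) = c^2 - 4*c + 3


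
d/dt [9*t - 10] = 9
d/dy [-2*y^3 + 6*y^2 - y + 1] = -6*y^2 + 12*y - 1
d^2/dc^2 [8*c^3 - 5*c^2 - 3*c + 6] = 48*c - 10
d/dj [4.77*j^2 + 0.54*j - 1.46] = 9.54*j + 0.54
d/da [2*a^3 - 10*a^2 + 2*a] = 6*a^2 - 20*a + 2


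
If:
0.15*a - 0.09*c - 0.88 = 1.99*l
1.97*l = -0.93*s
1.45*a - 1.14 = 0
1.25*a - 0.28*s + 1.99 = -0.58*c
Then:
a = 0.79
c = -4.96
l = -0.16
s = 0.34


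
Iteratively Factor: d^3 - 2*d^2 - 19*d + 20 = (d - 1)*(d^2 - d - 20) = (d - 1)*(d + 4)*(d - 5)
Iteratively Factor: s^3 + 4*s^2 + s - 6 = (s + 3)*(s^2 + s - 2) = (s - 1)*(s + 3)*(s + 2)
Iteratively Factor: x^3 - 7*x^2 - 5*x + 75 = (x - 5)*(x^2 - 2*x - 15) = (x - 5)^2*(x + 3)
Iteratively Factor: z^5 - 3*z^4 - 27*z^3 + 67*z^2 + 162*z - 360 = (z + 3)*(z^4 - 6*z^3 - 9*z^2 + 94*z - 120) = (z - 2)*(z + 3)*(z^3 - 4*z^2 - 17*z + 60) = (z - 2)*(z + 3)*(z + 4)*(z^2 - 8*z + 15) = (z - 3)*(z - 2)*(z + 3)*(z + 4)*(z - 5)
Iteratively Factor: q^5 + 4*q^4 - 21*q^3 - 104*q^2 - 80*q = (q + 1)*(q^4 + 3*q^3 - 24*q^2 - 80*q) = (q - 5)*(q + 1)*(q^3 + 8*q^2 + 16*q) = (q - 5)*(q + 1)*(q + 4)*(q^2 + 4*q) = q*(q - 5)*(q + 1)*(q + 4)*(q + 4)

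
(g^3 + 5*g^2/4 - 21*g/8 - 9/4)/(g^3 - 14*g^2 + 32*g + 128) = (8*g^2 - 6*g - 9)/(8*(g^2 - 16*g + 64))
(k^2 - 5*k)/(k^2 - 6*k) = (k - 5)/(k - 6)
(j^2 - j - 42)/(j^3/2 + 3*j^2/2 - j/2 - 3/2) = 2*(j^2 - j - 42)/(j^3 + 3*j^2 - j - 3)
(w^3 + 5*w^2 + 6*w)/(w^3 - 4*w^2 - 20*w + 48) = w*(w^2 + 5*w + 6)/(w^3 - 4*w^2 - 20*w + 48)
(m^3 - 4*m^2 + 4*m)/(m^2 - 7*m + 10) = m*(m - 2)/(m - 5)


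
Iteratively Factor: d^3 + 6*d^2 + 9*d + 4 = (d + 4)*(d^2 + 2*d + 1) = (d + 1)*(d + 4)*(d + 1)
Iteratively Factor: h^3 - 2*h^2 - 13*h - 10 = (h + 1)*(h^2 - 3*h - 10) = (h - 5)*(h + 1)*(h + 2)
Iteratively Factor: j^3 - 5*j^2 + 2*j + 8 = (j - 2)*(j^2 - 3*j - 4) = (j - 2)*(j + 1)*(j - 4)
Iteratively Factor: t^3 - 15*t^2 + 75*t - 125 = (t - 5)*(t^2 - 10*t + 25) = (t - 5)^2*(t - 5)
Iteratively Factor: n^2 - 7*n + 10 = (n - 2)*(n - 5)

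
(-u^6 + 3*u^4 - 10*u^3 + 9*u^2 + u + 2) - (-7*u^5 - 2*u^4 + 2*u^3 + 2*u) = -u^6 + 7*u^5 + 5*u^4 - 12*u^3 + 9*u^2 - u + 2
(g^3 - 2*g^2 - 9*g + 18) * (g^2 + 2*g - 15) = g^5 - 28*g^3 + 30*g^2 + 171*g - 270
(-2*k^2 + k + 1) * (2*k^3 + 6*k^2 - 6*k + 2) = -4*k^5 - 10*k^4 + 20*k^3 - 4*k^2 - 4*k + 2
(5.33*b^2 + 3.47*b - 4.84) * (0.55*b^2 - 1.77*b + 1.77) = 2.9315*b^4 - 7.5256*b^3 + 0.6302*b^2 + 14.7087*b - 8.5668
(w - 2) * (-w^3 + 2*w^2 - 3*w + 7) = -w^4 + 4*w^3 - 7*w^2 + 13*w - 14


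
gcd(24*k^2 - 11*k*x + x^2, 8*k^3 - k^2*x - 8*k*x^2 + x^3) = -8*k + x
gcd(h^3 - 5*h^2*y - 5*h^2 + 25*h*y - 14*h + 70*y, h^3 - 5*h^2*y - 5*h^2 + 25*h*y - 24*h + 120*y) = -h + 5*y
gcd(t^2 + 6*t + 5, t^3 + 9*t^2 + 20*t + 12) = t + 1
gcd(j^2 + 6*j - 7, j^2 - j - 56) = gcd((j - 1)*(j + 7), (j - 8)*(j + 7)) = j + 7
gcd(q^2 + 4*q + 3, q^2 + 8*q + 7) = q + 1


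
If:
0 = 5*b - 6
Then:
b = 6/5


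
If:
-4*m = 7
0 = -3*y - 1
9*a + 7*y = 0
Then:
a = 7/27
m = -7/4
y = -1/3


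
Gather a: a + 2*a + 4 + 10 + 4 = 3*a + 18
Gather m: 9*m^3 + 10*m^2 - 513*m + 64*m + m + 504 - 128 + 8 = 9*m^3 + 10*m^2 - 448*m + 384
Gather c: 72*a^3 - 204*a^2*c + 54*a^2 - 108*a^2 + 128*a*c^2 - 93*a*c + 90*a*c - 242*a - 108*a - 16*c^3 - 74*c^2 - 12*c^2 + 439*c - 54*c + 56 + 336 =72*a^3 - 54*a^2 - 350*a - 16*c^3 + c^2*(128*a - 86) + c*(-204*a^2 - 3*a + 385) + 392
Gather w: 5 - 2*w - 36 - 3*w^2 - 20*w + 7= -3*w^2 - 22*w - 24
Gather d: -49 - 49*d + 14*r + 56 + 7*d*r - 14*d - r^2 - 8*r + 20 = d*(7*r - 63) - r^2 + 6*r + 27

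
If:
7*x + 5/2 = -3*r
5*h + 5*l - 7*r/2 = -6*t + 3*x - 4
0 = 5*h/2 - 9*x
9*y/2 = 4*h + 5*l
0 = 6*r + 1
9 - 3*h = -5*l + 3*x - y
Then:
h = -36/35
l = -3789/1925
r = -1/6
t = 6299/3960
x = -2/7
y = -1194/385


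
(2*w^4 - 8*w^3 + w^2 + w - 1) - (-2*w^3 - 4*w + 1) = 2*w^4 - 6*w^3 + w^2 + 5*w - 2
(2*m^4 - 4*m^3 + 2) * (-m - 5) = -2*m^5 - 6*m^4 + 20*m^3 - 2*m - 10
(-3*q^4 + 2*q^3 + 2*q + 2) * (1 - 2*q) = 6*q^5 - 7*q^4 + 2*q^3 - 4*q^2 - 2*q + 2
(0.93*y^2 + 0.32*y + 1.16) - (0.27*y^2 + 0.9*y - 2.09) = 0.66*y^2 - 0.58*y + 3.25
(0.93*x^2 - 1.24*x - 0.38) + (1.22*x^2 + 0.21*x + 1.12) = 2.15*x^2 - 1.03*x + 0.74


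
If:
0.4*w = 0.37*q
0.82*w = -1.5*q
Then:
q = 0.00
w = 0.00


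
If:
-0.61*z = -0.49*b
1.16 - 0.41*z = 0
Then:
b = 3.52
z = 2.83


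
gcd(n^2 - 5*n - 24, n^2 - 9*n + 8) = n - 8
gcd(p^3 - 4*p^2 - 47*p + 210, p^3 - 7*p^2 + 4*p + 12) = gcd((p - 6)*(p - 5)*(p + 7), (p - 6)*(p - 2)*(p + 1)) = p - 6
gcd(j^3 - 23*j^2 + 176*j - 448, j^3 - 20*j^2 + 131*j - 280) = j^2 - 15*j + 56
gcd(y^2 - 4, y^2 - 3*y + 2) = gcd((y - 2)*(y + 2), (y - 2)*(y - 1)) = y - 2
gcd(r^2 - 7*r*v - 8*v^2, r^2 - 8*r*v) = r - 8*v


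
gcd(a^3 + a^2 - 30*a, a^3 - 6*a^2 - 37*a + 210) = a^2 + a - 30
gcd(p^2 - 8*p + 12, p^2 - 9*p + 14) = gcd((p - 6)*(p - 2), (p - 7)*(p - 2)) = p - 2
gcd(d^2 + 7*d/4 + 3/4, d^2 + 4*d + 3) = d + 1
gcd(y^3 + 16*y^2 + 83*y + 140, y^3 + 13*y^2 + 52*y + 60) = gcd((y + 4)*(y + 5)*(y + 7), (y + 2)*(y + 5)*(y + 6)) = y + 5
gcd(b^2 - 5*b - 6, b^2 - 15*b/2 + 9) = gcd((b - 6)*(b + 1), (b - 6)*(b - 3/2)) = b - 6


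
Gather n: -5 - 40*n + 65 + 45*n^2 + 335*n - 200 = 45*n^2 + 295*n - 140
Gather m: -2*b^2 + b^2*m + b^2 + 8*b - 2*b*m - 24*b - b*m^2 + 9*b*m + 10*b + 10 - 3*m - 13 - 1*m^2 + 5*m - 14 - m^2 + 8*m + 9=-b^2 - 6*b + m^2*(-b - 2) + m*(b^2 + 7*b + 10) - 8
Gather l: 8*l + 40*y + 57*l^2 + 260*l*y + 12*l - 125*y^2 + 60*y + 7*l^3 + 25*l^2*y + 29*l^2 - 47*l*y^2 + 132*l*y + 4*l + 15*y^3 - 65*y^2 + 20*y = 7*l^3 + l^2*(25*y + 86) + l*(-47*y^2 + 392*y + 24) + 15*y^3 - 190*y^2 + 120*y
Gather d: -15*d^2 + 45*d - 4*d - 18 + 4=-15*d^2 + 41*d - 14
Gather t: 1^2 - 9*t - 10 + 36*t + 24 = 27*t + 15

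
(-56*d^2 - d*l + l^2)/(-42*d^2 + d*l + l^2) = (8*d - l)/(6*d - l)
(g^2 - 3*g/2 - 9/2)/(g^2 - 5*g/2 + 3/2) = (2*g^2 - 3*g - 9)/(2*g^2 - 5*g + 3)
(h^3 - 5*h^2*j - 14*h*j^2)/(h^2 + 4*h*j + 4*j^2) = h*(h - 7*j)/(h + 2*j)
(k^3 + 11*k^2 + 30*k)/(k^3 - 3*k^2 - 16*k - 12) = k*(k^2 + 11*k + 30)/(k^3 - 3*k^2 - 16*k - 12)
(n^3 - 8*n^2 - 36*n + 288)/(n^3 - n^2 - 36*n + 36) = (n - 8)/(n - 1)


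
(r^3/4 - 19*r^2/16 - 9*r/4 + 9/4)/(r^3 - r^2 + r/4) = (r^3 - 19*r^2/4 - 9*r + 9)/(r*(4*r^2 - 4*r + 1))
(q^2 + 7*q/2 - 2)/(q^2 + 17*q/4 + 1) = 2*(2*q - 1)/(4*q + 1)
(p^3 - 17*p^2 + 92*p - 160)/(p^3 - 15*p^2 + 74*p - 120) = (p - 8)/(p - 6)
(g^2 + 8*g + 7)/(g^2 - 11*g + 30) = (g^2 + 8*g + 7)/(g^2 - 11*g + 30)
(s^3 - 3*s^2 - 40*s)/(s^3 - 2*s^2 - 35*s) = (s - 8)/(s - 7)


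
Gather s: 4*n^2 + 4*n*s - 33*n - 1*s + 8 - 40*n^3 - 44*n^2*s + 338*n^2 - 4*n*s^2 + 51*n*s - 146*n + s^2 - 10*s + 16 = -40*n^3 + 342*n^2 - 179*n + s^2*(1 - 4*n) + s*(-44*n^2 + 55*n - 11) + 24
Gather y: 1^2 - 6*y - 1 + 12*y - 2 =6*y - 2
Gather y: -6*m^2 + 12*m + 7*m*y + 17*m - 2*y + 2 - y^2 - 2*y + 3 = -6*m^2 + 29*m - y^2 + y*(7*m - 4) + 5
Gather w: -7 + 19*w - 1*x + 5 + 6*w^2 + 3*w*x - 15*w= 6*w^2 + w*(3*x + 4) - x - 2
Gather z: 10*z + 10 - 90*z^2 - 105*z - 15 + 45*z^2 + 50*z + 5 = -45*z^2 - 45*z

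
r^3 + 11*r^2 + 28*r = r*(r + 4)*(r + 7)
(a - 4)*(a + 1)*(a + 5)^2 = a^4 + 7*a^3 - 9*a^2 - 115*a - 100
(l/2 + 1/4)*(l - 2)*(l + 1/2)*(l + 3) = l^4/2 + l^3 - 19*l^2/8 - 23*l/8 - 3/4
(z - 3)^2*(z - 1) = z^3 - 7*z^2 + 15*z - 9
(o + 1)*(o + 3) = o^2 + 4*o + 3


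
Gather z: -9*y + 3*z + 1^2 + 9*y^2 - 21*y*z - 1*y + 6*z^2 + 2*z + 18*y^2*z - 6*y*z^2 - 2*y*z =9*y^2 - 10*y + z^2*(6 - 6*y) + z*(18*y^2 - 23*y + 5) + 1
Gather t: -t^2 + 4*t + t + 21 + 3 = -t^2 + 5*t + 24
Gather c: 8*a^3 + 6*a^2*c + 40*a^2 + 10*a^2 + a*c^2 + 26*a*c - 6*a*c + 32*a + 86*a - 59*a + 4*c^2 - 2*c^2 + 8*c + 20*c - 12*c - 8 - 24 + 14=8*a^3 + 50*a^2 + 59*a + c^2*(a + 2) + c*(6*a^2 + 20*a + 16) - 18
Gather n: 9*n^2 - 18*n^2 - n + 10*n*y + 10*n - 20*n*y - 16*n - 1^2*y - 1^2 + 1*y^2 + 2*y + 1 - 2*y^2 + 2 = -9*n^2 + n*(-10*y - 7) - y^2 + y + 2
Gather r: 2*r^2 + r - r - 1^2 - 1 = 2*r^2 - 2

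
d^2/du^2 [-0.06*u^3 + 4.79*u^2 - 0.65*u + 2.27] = 9.58 - 0.36*u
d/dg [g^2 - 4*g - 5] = 2*g - 4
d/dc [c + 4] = 1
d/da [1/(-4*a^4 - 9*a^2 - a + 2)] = (16*a^3 + 18*a + 1)/(4*a^4 + 9*a^2 + a - 2)^2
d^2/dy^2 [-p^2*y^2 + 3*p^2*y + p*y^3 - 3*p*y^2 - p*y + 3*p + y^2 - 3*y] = -2*p^2 + 6*p*y - 6*p + 2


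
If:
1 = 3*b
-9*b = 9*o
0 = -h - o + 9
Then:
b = 1/3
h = 28/3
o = -1/3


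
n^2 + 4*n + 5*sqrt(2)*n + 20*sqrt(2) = (n + 4)*(n + 5*sqrt(2))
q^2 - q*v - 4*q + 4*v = (q - 4)*(q - v)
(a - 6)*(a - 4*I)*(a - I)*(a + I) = a^4 - 6*a^3 - 4*I*a^3 + a^2 + 24*I*a^2 - 6*a - 4*I*a + 24*I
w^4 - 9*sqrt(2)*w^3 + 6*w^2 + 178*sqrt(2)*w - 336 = (w - 7*sqrt(2))*(w - 4*sqrt(2))*(w - sqrt(2))*(w + 3*sqrt(2))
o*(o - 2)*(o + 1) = o^3 - o^2 - 2*o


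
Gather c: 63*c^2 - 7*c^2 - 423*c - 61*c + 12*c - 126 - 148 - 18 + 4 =56*c^2 - 472*c - 288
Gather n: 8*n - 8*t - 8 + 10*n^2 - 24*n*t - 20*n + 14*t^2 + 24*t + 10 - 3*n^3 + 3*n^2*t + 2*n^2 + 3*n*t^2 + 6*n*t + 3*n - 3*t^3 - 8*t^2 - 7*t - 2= -3*n^3 + n^2*(3*t + 12) + n*(3*t^2 - 18*t - 9) - 3*t^3 + 6*t^2 + 9*t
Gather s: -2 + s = s - 2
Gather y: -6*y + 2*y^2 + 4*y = 2*y^2 - 2*y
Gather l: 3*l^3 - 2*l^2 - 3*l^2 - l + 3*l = 3*l^3 - 5*l^2 + 2*l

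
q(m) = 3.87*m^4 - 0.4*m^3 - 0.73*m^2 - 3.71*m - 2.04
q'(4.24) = 1148.49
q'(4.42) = 1303.10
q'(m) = 15.48*m^3 - 1.2*m^2 - 1.46*m - 3.71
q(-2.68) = 210.00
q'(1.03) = 10.43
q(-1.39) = 17.23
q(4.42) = 1409.83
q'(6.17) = 3577.62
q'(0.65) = -0.91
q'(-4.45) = -1385.09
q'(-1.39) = -45.57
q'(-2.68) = -306.39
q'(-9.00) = -11372.69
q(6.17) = 5461.89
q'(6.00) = 3288.01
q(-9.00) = 25654.89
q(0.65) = -4.18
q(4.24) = 1189.38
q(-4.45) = 1552.84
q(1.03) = -2.72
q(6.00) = 4878.54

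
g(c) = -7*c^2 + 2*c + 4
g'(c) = 2 - 14*c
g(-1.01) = -5.16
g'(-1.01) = 16.14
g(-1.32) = -10.84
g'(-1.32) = 20.48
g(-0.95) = -4.22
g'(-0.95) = 15.30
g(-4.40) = -140.32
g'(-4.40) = 63.60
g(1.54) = -9.52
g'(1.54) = -19.56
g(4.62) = -136.17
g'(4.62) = -62.68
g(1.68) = -12.40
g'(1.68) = -21.52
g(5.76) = -216.72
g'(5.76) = -78.64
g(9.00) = -545.00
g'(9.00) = -124.00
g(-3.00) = -65.00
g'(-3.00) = 44.00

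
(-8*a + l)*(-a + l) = 8*a^2 - 9*a*l + l^2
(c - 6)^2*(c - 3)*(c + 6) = c^4 - 9*c^3 - 18*c^2 + 324*c - 648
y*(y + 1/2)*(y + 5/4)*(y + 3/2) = y^4 + 13*y^3/4 + 13*y^2/4 + 15*y/16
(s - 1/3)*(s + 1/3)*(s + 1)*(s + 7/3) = s^4 + 10*s^3/3 + 20*s^2/9 - 10*s/27 - 7/27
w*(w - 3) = w^2 - 3*w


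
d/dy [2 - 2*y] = -2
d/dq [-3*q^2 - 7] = -6*q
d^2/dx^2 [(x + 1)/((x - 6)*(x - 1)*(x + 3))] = 2*(3*x^5 - 6*x^4 - x^3 - 105*x^2 + 342*x + 567)/(x^9 - 12*x^8 + 3*x^7 + 350*x^6 - 477*x^5 - 3456*x^4 + 4077*x^3 + 8262*x^2 - 14580*x + 5832)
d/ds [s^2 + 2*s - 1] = 2*s + 2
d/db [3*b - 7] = 3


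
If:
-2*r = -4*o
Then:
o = r/2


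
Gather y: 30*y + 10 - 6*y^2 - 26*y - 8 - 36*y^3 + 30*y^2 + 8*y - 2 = -36*y^3 + 24*y^2 + 12*y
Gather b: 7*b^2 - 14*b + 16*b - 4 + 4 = 7*b^2 + 2*b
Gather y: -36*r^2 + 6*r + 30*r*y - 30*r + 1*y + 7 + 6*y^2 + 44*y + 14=-36*r^2 - 24*r + 6*y^2 + y*(30*r + 45) + 21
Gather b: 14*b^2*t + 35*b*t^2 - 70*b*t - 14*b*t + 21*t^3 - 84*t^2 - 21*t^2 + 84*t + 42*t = 14*b^2*t + b*(35*t^2 - 84*t) + 21*t^3 - 105*t^2 + 126*t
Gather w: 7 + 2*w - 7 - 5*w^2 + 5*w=-5*w^2 + 7*w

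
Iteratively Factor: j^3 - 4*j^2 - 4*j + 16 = (j - 4)*(j^2 - 4) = (j - 4)*(j - 2)*(j + 2)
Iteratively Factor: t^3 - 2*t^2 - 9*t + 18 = (t - 3)*(t^2 + t - 6) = (t - 3)*(t + 3)*(t - 2)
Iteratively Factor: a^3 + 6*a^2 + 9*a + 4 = (a + 4)*(a^2 + 2*a + 1) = (a + 1)*(a + 4)*(a + 1)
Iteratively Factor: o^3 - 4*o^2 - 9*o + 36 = (o - 4)*(o^2 - 9) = (o - 4)*(o - 3)*(o + 3)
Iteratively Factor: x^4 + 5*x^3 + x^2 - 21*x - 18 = (x + 3)*(x^3 + 2*x^2 - 5*x - 6) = (x + 1)*(x + 3)*(x^2 + x - 6) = (x - 2)*(x + 1)*(x + 3)*(x + 3)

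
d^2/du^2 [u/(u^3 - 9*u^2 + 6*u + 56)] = 6*(3*u*(u^2 - 6*u + 2)^2 + (-u^2 - u*(u - 3) + 6*u - 2)*(u^3 - 9*u^2 + 6*u + 56))/(u^3 - 9*u^2 + 6*u + 56)^3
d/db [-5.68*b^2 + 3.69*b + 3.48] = 3.69 - 11.36*b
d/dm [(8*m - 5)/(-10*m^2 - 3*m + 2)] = (80*m^2 - 100*m + 1)/(100*m^4 + 60*m^3 - 31*m^2 - 12*m + 4)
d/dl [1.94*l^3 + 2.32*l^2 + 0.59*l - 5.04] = 5.82*l^2 + 4.64*l + 0.59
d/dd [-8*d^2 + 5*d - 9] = 5 - 16*d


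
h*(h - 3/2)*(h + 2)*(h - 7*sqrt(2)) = h^4 - 7*sqrt(2)*h^3 + h^3/2 - 7*sqrt(2)*h^2/2 - 3*h^2 + 21*sqrt(2)*h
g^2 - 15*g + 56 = (g - 8)*(g - 7)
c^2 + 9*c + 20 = (c + 4)*(c + 5)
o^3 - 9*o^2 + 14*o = o*(o - 7)*(o - 2)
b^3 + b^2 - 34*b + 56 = (b - 4)*(b - 2)*(b + 7)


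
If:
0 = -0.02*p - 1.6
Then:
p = -80.00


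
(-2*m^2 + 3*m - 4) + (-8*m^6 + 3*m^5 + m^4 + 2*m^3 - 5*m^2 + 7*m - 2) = -8*m^6 + 3*m^5 + m^4 + 2*m^3 - 7*m^2 + 10*m - 6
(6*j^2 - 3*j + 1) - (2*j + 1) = 6*j^2 - 5*j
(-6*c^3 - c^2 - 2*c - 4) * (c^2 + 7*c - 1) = -6*c^5 - 43*c^4 - 3*c^3 - 17*c^2 - 26*c + 4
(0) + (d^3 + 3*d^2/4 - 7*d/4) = d^3 + 3*d^2/4 - 7*d/4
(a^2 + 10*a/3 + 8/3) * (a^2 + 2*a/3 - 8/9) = a^4 + 4*a^3 + 4*a^2 - 32*a/27 - 64/27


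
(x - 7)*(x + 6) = x^2 - x - 42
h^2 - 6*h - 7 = (h - 7)*(h + 1)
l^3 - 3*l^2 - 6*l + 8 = (l - 4)*(l - 1)*(l + 2)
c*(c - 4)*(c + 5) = c^3 + c^2 - 20*c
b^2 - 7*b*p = b*(b - 7*p)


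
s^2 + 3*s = s*(s + 3)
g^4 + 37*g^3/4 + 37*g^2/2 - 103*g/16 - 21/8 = (g - 1/2)*(g + 1/4)*(g + 7/2)*(g + 6)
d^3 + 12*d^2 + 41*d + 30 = (d + 1)*(d + 5)*(d + 6)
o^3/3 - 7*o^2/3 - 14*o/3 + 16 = (o/3 + 1)*(o - 8)*(o - 2)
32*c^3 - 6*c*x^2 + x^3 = (-4*c + x)^2*(2*c + x)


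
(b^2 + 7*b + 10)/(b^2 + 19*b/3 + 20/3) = 3*(b + 2)/(3*b + 4)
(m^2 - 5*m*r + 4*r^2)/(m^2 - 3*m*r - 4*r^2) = (m - r)/(m + r)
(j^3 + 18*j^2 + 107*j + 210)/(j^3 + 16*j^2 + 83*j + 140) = (j + 6)/(j + 4)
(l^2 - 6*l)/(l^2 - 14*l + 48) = l/(l - 8)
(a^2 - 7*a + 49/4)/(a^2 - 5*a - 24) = (-a^2 + 7*a - 49/4)/(-a^2 + 5*a + 24)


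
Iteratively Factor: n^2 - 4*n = (n)*(n - 4)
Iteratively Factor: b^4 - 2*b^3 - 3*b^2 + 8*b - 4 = (b - 1)*(b^3 - b^2 - 4*b + 4) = (b - 1)*(b + 2)*(b^2 - 3*b + 2) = (b - 2)*(b - 1)*(b + 2)*(b - 1)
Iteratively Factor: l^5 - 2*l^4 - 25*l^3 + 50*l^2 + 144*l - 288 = (l + 3)*(l^4 - 5*l^3 - 10*l^2 + 80*l - 96) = (l - 3)*(l + 3)*(l^3 - 2*l^2 - 16*l + 32) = (l - 3)*(l + 3)*(l + 4)*(l^2 - 6*l + 8) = (l - 3)*(l - 2)*(l + 3)*(l + 4)*(l - 4)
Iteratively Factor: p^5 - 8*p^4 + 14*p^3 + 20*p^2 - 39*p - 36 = (p - 3)*(p^4 - 5*p^3 - p^2 + 17*p + 12) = (p - 3)*(p + 1)*(p^3 - 6*p^2 + 5*p + 12) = (p - 4)*(p - 3)*(p + 1)*(p^2 - 2*p - 3) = (p - 4)*(p - 3)^2*(p + 1)*(p + 1)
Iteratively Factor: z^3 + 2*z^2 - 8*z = (z - 2)*(z^2 + 4*z) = z*(z - 2)*(z + 4)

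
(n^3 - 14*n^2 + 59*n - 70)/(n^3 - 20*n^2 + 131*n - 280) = (n - 2)/(n - 8)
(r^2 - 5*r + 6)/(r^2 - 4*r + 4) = (r - 3)/(r - 2)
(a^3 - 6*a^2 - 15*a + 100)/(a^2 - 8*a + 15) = (a^2 - a - 20)/(a - 3)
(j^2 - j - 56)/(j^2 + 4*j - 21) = (j - 8)/(j - 3)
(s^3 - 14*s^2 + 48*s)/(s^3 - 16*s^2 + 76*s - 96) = s/(s - 2)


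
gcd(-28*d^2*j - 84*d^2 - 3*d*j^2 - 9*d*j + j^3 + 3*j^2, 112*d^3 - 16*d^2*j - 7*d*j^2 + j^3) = 28*d^2 + 3*d*j - j^2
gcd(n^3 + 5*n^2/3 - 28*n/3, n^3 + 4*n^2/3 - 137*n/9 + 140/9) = n - 7/3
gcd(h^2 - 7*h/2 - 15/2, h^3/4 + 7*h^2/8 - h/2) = 1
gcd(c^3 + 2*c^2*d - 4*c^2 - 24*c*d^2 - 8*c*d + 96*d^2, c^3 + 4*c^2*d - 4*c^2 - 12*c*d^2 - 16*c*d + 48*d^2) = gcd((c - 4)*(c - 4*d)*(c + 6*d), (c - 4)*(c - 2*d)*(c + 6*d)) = c^2 + 6*c*d - 4*c - 24*d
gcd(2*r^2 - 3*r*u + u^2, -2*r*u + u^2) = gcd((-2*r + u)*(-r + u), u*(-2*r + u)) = 2*r - u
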